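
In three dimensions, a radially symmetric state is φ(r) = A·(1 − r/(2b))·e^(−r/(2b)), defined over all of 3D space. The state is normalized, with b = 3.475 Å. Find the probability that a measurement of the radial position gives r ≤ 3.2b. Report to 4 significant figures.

With dV = 4πr²dr, the probability is ∫|φ|² dV over r ≤ 3.2b.
The full normalization integral is A²·[8·π·b^3] = 1, fixing A².
In terms of u = r/b (A², 4π and the length scale all cancel between numerator and denominator), P = [∫_{0}^{3.2} u^2·(1 - u/2)^2·e^(-u) du] / [∫_{0}^{∞} u^2·(1 - u/2)^2·e^(-u) du].
An antiderivative of u^2·(1 - u/2)^2·e^(-u) is -(u^4/4 + u^2 + 2·u + 2)·e^(-u); evaluating from 0 to 3.2 gives ≈ 0.171636, while the full integral is 2.
The region integral divided by the full integral gives P = 0.085818.

P ≈ 0.08582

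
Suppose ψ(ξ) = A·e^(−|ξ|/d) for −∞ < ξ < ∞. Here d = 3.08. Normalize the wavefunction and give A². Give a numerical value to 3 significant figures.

Normalization requires ∫|ψ|² dξ = 1, integrated from −∞ to ∞.
∫|ψ|² dξ = A²·(d).
Plugging in d = 3.08 yields A = 0.5698.

A^2 ≈ 0.325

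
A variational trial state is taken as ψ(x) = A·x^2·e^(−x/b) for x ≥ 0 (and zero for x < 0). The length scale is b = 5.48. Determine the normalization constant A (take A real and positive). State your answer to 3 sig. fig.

A ≈ 0.0164

Normalization requires ∫|ψ|² dx = 1, integrated from 0 to ∞.
With ψ = A·x^2·e^(−x/b), the integral evaluates to A²·[3·b^5/4].
Plugging in b = 5.48 yields A = 0.01643.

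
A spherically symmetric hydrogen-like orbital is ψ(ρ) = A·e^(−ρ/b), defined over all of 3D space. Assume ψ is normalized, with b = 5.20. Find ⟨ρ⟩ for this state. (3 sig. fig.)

⟨ρ⟩ ≈ 7.80

⟨ρ⟩ = ∫ ρ |ψ|² 4πρ² dρ over the full domain.
Using ∫₀^∞ ρⁿ e^(−αρ) dρ = n!/αⁿ⁺¹, since the A² factors cancel between numerator and denominator, ⟨ρ⟩ = 3·b/2.
With b = 5.20, ⟨ρ⟩ = 7.800.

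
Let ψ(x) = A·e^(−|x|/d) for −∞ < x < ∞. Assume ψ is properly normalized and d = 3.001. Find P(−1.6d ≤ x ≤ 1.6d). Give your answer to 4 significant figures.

The probability is P = ∫ |ψ|² dx over [−1.6d, 1.6d].
With A² fixed by ∫|ψ|² = 1, i.e. A² = (d)^(−1), substitute and integrate.
Both integrals are even about x = 0, so only the x ≥ 0 halves are needed (the factors of 2 cancel). Substituting u = x/d, A² and the length scale cancel in the ratio: P = ∫_{0}^{1.6} e^(-2·u) du / ∫_{0}^{∞} e^(-2·u) du.
With ∫ e^(-2·u) du = -e^(-2·u)/2 + C, the region integral is 1/2 - e^(-16/5)/2 and the full one is 1/2.
Evaluating gives P = 0.95924.

P ≈ 0.9592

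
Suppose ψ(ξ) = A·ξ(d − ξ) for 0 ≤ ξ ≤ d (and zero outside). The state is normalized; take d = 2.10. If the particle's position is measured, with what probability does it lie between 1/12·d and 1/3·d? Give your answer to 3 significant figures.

P = ∫_{1/12·d}^{1/3·d} |ψ(ξ)|² dξ.
With A² fixed by ∫|ψ|² = 1, i.e. A² = (d^5/30)^(−1), substitute and integrate.
Let u = ξ/d; then A² and the length scale cancel, so P = ∫_{1/12}^{1/3} u^2·(1 - u)^2 du ÷ ∫_{0}^{1} u^2·(1 - u)^2 du.
With ∫ u^2·(1 - u)^2 du = u^3·(6·u^2 - 15·u + 10)/30 + C, the region integral is ≈ 0.0068263 and the full one is 1/30.
The result is P = 0.2048.

P ≈ 0.205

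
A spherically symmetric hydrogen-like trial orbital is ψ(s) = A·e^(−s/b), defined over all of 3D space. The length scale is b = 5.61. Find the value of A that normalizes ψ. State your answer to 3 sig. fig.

We need A² ∫|f|² 4πs² ds = 1, taking the integral from 0 to ∞.
(Spherical symmetry: dV = 4πs² ds.)
With ψ = A·e^(−s/b), the integral evaluates to A²·[π·b^3].
Setting this equal to 1 gives A² = 1/(π·b^3).
With b = 5.61: A² = 0.001803 and A = 0.04246.

A ≈ 0.0425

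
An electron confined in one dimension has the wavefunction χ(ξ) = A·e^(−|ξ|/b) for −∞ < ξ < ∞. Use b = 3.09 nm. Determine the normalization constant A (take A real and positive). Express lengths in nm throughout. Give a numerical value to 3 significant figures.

A ≈ 0.569 nm^(-1/2)

The normalization condition is ∫|χ|² dξ = 1 from −∞ to ∞.
Recall ∫₀^∞ ξ^m e^(−ξ/β) dξ = m!·β^(m+1), with χ = A·e^(−|ξ|/b), the integral evaluates to A²·[b].
Setting this equal to 1 gives A² = 1/(b).
With b = 3.09: A² = 0.3236 and A = 0.5689.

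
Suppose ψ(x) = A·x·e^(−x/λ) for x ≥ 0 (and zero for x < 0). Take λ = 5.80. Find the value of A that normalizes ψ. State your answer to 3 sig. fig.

We need A² ∫|f|² dx = 1, taking the integral from 0 to ∞.
Carrying out the integral gives A² · λ^3/4.
So A² = (λ^3/4)^(−1).
Plugging in λ = 5.80 yields A = 0.1432.

A ≈ 0.143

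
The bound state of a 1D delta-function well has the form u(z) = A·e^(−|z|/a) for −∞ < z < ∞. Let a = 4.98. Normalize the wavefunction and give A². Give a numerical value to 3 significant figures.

We need A² ∫|f|² dz = 1, taking the integral from −∞ to ∞.
Using ∫₀^∞ zⁿ e^(−αz) dz = n!/αⁿ⁺¹, ∫|u|² dz = A²·(a).
Hence A² = 1/[a].
Substituting a = 4.98 gives A² = 0.2008, so A = 0.4481.

A^2 ≈ 0.201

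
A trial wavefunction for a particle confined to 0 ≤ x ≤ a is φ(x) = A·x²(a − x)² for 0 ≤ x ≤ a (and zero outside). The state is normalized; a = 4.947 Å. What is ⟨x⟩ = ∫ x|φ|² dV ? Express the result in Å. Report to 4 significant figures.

⟨x⟩ ≈ 2.474 Å

The expectation value is the |φ|²-weighted average of x: ∫ x|φ|² dx.
Expanding the polynomial and integrating term by term, since the A² factors cancel between numerator and denominator, ⟨x⟩ = a/2.
With a = 4.947, ⟨x⟩ = 2.4735.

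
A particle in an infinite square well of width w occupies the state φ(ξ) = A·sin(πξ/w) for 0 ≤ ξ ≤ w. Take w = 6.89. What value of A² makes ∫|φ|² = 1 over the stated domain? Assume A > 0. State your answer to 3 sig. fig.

We need A² ∫|f|² dξ = 1, taking the integral from 0 to w.
With ∫₀^w sin²(nπξ/w) dξ = w/2, ∫|φ|² dξ = A²·(w/2).
Setting this equal to 1 gives A² = 1/(w/2).
Plugging in w = 6.89 yields A = 0.5388.

A^2 ≈ 0.290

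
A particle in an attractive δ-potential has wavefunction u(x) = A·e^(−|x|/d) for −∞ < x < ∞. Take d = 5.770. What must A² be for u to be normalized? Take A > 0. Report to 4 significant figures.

The normalization condition is ∫|u|² dx = 1 from −∞ to ∞.
∫|u|² dx = A²·(d).
Hence A² = 1/[d].
Plugging in d = 5.770 yields A = 0.41631.

A^2 ≈ 0.1733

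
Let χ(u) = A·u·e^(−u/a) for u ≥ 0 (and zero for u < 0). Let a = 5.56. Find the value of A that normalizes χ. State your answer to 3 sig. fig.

Normalization requires ∫|χ|² du = 1, integrated from 0 to ∞.
With ∫₀^∞ u^2 e^(−αu) du = 2!/α^3, carrying out the integral gives A² · a^3/4.
Hence A² = 1/[a^3/4].
With a = 5.56: A² = 0.02327 and A = 0.1526.

A ≈ 0.153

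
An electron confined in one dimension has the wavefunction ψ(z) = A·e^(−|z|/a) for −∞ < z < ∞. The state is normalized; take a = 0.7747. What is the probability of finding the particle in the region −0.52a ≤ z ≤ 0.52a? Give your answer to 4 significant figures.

P ≈ 0.6465

P = ∫_{−0.52a}^{0.52a} |ψ(z)|² dz.
The normalization integral ∫|ψ|²dz over the whole domain equals a·A², and A² cancels in the ratio.
Both integrals are even about z = 0, so only the z ≥ 0 halves are needed (the factors of 2 cancel). In terms of u = z/a (A² and the length scale cancel between numerator and denominator), P = [∫_{0}^{0.52} e^(-2·u) du] / [∫_{0}^{∞} e^(-2·u) du].
An antiderivative of e^(-2·u) is -e^(-2·u)/2; evaluating from 0 to 0.52 gives 1/2 - e^(-26/25)/2, while the full integral is 1/2.
The result is P = 0.64655.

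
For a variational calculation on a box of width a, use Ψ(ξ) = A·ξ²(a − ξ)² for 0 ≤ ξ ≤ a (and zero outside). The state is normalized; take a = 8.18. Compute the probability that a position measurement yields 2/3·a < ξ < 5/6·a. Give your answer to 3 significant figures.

P = ∫_{2/3·a}^{5/6·a} |Ψ(ξ)|² dξ.
The normalization integral ∫|Ψ|²dξ over the whole domain equals a^9/630·A², and A² cancels in the ratio.
Substituting u = ξ/a, A² and the length scale cancel in the ratio: P = ∫_{2/3}^{5/6} u^4·(1 - u)^4 du / ∫_{0}^{1} u^4·(1 - u)^4 du.
An antiderivative of u^4·(1 - u)^4 is u^5·(70·u^4 - 315·u^3 + 540·u^2 - 420·u + 126)/630; evaluating from 2/3 to 5/6 gives ≈ 0.00021571, while the full integral is 1/630.
Taking the ratio, P = 0.1359.

P ≈ 0.136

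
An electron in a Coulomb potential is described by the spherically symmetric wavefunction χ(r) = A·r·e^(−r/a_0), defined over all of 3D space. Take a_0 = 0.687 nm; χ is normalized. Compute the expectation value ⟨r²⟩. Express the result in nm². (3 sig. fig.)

⟨r²⟩ = ∫ r^2 |χ|² 4πr² dr over the full domain.
Recall ∫₀^∞ r^m e^(−r/β) dr = m!·β^(m+1), evaluating both integrals, ⟨r²⟩ = 15·a_0^2/2.
With a_0 = 0.687, ⟨r^2⟩ = 3.540.

⟨r^2⟩ ≈ 3.54 nm^2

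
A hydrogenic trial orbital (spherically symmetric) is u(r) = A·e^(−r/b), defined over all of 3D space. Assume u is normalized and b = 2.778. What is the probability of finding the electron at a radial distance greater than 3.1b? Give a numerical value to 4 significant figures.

P ≈ 0.05362

With dV = 4πr²dr, the probability is ∫|u|² dV over r > 3.1b.
A² is fixed by ∫₀^∞ 4πr²|u|² dr = 1, i.e. A² = (π·b^3)^(−1).
In terms of t = r/b (A², 4π and the length scale all cancel between numerator and denominator), P = [∫_{3.1}^{∞} t^2·e^(-2·t) dt] / [∫_{0}^{∞} t^2·e^(-2·t) dt].
An antiderivative of t^2·e^(-2·t) is -(2·t^2 + 2·t + 1)·e^(-2·t)/4; evaluating from 3.1 to ∞ gives 1321·e^(-31/5)/200, while the full integral is 1/4.
This evaluates to P = 0.053618.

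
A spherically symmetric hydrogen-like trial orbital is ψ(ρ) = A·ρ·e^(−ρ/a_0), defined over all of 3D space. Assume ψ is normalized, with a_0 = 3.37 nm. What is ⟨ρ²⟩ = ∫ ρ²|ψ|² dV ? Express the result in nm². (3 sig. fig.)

⟨ρ^2⟩ ≈ 85.2 nm^2

The expectation value is the |ψ|²-weighted average of ρ^2: ∫ ρ^2|ψ|² 4πρ² dρ.
Since the A² factors cancel between numerator and denominator, ⟨ρ²⟩ = 15·a_0^2/2.
With a_0 = 3.37, ⟨ρ^2⟩ = 85.18.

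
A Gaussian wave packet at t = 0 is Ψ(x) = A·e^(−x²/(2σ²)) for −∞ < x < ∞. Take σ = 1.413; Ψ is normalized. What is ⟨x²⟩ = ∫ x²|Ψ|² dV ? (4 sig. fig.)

⟨x^2⟩ ≈ 0.9983

The expectation value is the |Ψ|²-weighted average of x^2: ∫ x^2|Ψ|² dx.
Since the A² factors cancel between numerator and denominator, ⟨x²⟩ = σ^2/2.
With σ = 1.413, ⟨x^2⟩ = 0.99828.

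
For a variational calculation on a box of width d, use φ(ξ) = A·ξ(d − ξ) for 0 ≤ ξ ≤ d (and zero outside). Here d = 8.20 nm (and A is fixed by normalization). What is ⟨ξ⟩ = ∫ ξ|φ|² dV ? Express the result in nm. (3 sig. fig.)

The expectation value is the |φ|²-weighted average of ξ: ∫ ξ|φ|² dξ.
Expanding the polynomial and integrating term by term, the ratio of the moment integral to the normalization integral gives ⟨ξ⟩ = d/2.
Putting d = 8.20 gives 4.100.

⟨ξ⟩ ≈ 4.10 nm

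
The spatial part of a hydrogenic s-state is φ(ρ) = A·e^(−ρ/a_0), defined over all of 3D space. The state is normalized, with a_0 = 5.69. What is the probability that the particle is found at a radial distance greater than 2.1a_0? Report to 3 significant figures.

P = ∫ |φ|² 4πρ² dρ over ρ > 2.1a_0.
The full normalization integral is A²·[π·a_0^3] = 1, fixing A².
In terms of u = ρ/a_0 (A², 4π and the length scale all cancel between numerator and denominator), P = [∫_{2.1}^{∞} u^2·e^(-2·u) du] / [∫_{0}^{∞} u^2·e^(-2·u) du].
With ∫ u^2·e^(-2·u) du = -(2·u^2 + 2·u + 1)·e^(-2·u)/4 + C, the region integral is 701·e^(-21/5)/200 and the full one is 1/4.
Taking the ratio yields P = 0.2102.

P ≈ 0.210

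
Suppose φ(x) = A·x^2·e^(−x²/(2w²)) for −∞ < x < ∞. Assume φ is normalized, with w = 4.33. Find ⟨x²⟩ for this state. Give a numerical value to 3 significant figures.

By definition ⟨x²⟩ = ∫ x^2 |φ(x)|² dx.
Using the Gaussian integral ∫_{−∞}^{∞} e^(−αx²) dx = √(π/α), since the A² factors cancel between numerator and denominator, ⟨x²⟩ = 5·w^2/2.
With w = 4.33, ⟨x^2⟩ = 46.87.

⟨x^2⟩ ≈ 46.9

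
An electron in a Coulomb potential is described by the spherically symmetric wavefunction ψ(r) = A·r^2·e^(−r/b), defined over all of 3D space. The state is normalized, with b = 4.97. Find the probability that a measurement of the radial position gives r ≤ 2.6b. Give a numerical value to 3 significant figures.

Integrate the radial probability density 4πr²|ψ|² over r ≤ 2.6b.
A² is fixed by ∫₀^∞ 4πr²|ψ|² dr = 1, i.e. A² = (45·π·b^7/2)^(−1).
In terms of u = r/b (A², 4π and the length scale all cancel between numerator and denominator), P = [∫_{0}^{2.6} u^6·e^(-2·u) du] / [∫_{0}^{∞} u^6·e^(-2·u) du].
An antiderivative of u^6·e^(-2·u) is -(4·u^6 + 12·u^5 + 30·u^4 + 60·u^3 + 90·u^2 + 90·u + 45)·e^(-2·u)/8; evaluating from 0 to 2.6 gives ≈ 1.5053, while the full integral is 45/8.
Taking the ratio yields P = 0.2676.

P ≈ 0.268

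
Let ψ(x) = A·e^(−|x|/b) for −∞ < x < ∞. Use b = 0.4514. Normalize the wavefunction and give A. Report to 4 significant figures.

A ≈ 1.488

Normalization requires ∫|ψ|² dx = 1, integrated from −∞ to ∞.
With ∫₀^∞ x^0 e^(−αx) dx = 0!/α^1, ∫|ψ|² dx = A²·(b).
So A² = (b)^(−1).
Plugging in b = 0.4514 yields A = 1.4884.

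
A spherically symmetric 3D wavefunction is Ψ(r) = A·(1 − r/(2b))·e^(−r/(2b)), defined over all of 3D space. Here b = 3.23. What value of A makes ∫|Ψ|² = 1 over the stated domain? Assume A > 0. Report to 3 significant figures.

We need A² ∫|f|² 4πr² dr = 1, taking the integral from 0 to ∞.
(Spherical symmetry: dV = 4πr² dr.)
Using ∫₀^∞ rⁿ e^(−αr) dr = n!/αⁿ⁺¹, the integral (without the A² prefactor) comes out to 8·π·b^3.
Setting this equal to 1 gives A² = 1/(8·π·b^3).
Plugging in b = 3.23 yields A = 0.03436.

A ≈ 0.0344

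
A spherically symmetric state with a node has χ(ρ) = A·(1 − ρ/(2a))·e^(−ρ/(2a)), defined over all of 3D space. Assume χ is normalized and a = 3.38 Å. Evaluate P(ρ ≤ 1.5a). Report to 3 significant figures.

P = ∫ |χ|² 4πρ² dρ over ρ ≤ 1.5a.
The full normalization integral is A²·[8·π·a^3] = 1, fixing A².
In terms of u = ρ/a (A², 4π and the length scale all cancel between numerator and denominator), P = [∫_{0}^{1.5} u^2·(1 - u/2)^2·e^(-u) du] / [∫_{0}^{∞} u^2·(1 - u/2)^2·e^(-u) du].
With ∫ u^2·(1 - u/2)^2·e^(-u) du = -(u^4/4 + u^2 + 2·u + 2)·e^(-u) + C, the region integral is 2 - 545·e^(-3/2)/64 and the full one is 2.
This evaluates to P = 0.04995.

P ≈ 0.0500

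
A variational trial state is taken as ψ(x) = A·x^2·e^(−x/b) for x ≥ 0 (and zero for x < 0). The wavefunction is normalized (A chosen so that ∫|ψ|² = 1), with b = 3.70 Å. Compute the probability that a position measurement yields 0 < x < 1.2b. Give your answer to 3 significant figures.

|ψ|² is the probability density, so P = ∫_{0}^{1.2b} |ψ|² dx.
With A² fixed by ∫|ψ|² = 1, i.e. A² = (3·b^5/4)^(−1), substitute and integrate.
In terms of u = x/b (A² and the length scale cancel between numerator and denominator), P = [∫_{0}^{1.2} u^4·e^(-2·u) du] / [∫_{0}^{∞} u^4·e^(-2·u) du].
An antiderivative of u^4·e^(-2·u) is -(u^4/2 + u^3 + 3·u^2/2 + 3·u/2 + 3/4)·e^(-2·u); evaluating from 0 to 1.2 gives ≈ 0.071901, while the full integral is 3/4.
Taking the ratio, P = 0.09587.

P ≈ 0.0959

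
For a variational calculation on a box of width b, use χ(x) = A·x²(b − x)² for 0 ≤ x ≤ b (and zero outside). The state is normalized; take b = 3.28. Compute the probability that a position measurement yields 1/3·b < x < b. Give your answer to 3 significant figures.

|χ|² is the probability density, so P = ∫_{1/3·b}^{b} |χ|² dx.
With A² fixed by ∫|χ|² = 1, i.e. A² = (b^9/630)^(−1), substitute and integrate.
Let u = x/b; then A² and the length scale cancel, so P = ∫_{1/3}^{1} u^4·(1 - u)^4 du ÷ ∫_{0}^{1} u^4·(1 - u)^4 du.
With ∫ u^4·(1 - u)^4 du = u^5·(70·u^4 - 315·u^3 + 540·u^2 - 420·u + 126)/630 + C, the region integral is ≈ 0.0013574 and the full one is 1/630.
The result is P = 0.8552.

P ≈ 0.855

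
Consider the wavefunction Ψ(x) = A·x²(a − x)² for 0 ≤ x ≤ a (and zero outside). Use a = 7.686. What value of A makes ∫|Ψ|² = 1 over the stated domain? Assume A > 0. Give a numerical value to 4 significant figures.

The normalization condition is ∫|Ψ|² dx = 1 from 0 to a.
With Ψ = A·x²(a − x)², the integral evaluates to A²·[a^9/630].
Substituting a = 7.686 gives A² = 0.0000067303, so A = 0.0025943.

A ≈ 0.002594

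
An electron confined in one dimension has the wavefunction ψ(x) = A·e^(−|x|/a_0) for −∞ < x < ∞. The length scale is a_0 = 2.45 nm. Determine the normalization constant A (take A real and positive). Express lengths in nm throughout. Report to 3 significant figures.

Normalization requires ∫|ψ|² dx = 1, integrated from −∞ to ∞.
With ψ = A·e^(−|x|/a_0), the integral evaluates to A²·[a_0].
Setting this equal to 1 gives A² = 1/(a_0).
Substituting a_0 = 2.45 gives A² = 0.4082, so A = 0.6389.

A ≈ 0.639 nm^(-1/2)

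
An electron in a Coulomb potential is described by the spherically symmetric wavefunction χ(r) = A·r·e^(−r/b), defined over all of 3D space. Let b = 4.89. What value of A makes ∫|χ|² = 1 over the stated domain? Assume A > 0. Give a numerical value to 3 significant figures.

A ≈ 0.00616

We need A² ∫|f|² 4πr² dr = 1, taking the integral from 0 to ∞.
(Spherical symmetry: dV = 4πr² dr.)
With χ = A·r·e^(−r/b), the integral evaluates to A²·[3·π·b^5].
So A² = (3·π·b^5)^(−1).
Substituting b = 4.89 gives A² = 0.00003795, so A = 0.006160.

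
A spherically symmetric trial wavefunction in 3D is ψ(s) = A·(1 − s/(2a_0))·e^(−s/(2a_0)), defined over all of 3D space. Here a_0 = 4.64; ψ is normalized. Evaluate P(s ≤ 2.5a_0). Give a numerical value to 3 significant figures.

P = ∫ |ψ|² 4πs² ds over s ≤ 2.5a_0.
A² is fixed by ∫₀^∞ 4πs²|ψ|² ds = 1, i.e. A² = (8·π·a_0^3)^(−1).
Let u = s/a_0; then A², 4π and the length scale all cancel, so P = ∫_{0}^{2.5} u^2·(1 - u/2)^2·e^(-u) du ÷ ∫_{0}^{∞} u^2·(1 - u/2)^2·e^(-u) du.
With ∫ u^2·(1 - u/2)^2·e^(-u) du = -(u^4/4 + u^2 + 2·u + 2)·e^(-u) + C, the region integral is 2 - 1473·e^(-5/2)/64 and the full one is 2.
The region integral divided by the full integral gives P = 0.05538.

P ≈ 0.0554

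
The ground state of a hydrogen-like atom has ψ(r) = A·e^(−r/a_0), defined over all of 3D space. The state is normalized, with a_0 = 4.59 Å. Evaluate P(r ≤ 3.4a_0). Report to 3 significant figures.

P ≈ 0.966

P = ∫ |ψ|² 4πr² dr over r ≤ 3.4a_0.
A² is fixed by ∫₀^∞ 4πr²|ψ|² dr = 1, i.e. A² = (π·a_0^3)^(−1).
Let u = r/a_0; then A², 4π and the length scale all cancel, so P = ∫_{0}^{3.4} u^2·e^(-2·u) du ÷ ∫_{0}^{∞} u^2·e^(-2·u) du.
With ∫ u^2·e^(-2·u) du = -(2·u^2 + 2·u + 1)·e^(-2·u)/4 + C, the region integral is 1/4 - 773·e^(-34/5)/100 and the full one is 1/4.
The region integral divided by the full integral gives P = 0.9656.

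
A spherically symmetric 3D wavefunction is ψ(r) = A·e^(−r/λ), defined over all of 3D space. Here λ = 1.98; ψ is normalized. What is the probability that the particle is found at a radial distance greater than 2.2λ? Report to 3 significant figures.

Integrate the radial probability density 4πr²|ψ|² over r > 2.2λ.
The full normalization integral is A²·[π·λ^3] = 1, fixing A².
Let u = r/λ; then A², 4π and the length scale all cancel, so P = ∫_{2.2}^{∞} u^2·e^(-2·u) du ÷ ∫_{0}^{∞} u^2·e^(-2·u) du.
An antiderivative of u^2·e^(-2·u) is -(2·u^2 + 2·u + 1)·e^(-2·u)/4; evaluating from 2.2 to ∞ gives 377·e^(-22/5)/100, while the full integral is 1/4.
The region integral divided by the full integral gives P = 0.1851.

P ≈ 0.185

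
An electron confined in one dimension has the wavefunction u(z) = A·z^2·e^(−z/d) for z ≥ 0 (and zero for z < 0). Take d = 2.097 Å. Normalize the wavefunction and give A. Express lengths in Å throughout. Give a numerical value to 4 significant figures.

A ≈ 0.1813 Å^(-5/2)

We need A² ∫|f|² dz = 1, taking the integral from 0 to ∞.
Recall ∫₀^∞ z^m e^(−z/β) dz = m!·β^(m+1), carrying out the integral gives A² · 3·d^5/4.
So A² = (3·d^5/4)^(−1).
With d = 2.097: A² = 0.032881 and A = 0.18133.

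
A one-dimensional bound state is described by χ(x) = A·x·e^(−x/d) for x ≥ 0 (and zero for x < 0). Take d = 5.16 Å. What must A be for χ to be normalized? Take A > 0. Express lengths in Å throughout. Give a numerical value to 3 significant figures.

A ≈ 0.171 Å^(-3/2)

The normalization condition is ∫|χ|² dx = 1 from 0 to ∞.
With χ = A·x·e^(−x/d), the integral evaluates to A²·[d^3/4].
Setting this equal to 1 gives A² = 1/(d^3/4).
Plugging in d = 5.16 yields A = 0.1706.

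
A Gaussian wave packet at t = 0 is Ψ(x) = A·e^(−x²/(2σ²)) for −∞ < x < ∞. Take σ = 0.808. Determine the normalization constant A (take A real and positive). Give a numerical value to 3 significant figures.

A ≈ 0.836

Normalization requires ∫|Ψ|² dx = 1, integrated from −∞ to ∞.
∫|Ψ|² dx = A²·(√(π)·σ).
Substituting σ = 0.808 gives A² = 0.6983, so A = 0.8356.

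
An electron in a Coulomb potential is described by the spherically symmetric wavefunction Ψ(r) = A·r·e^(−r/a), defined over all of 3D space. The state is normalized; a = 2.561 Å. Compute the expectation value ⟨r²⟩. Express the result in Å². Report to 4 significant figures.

The expectation value is the |Ψ|²-weighted average of r^2: ∫ r^2|Ψ|² 4πr² dr.
Recall ∫₀^∞ r^m e^(−r/β) dr = m!·β^(m+1), evaluating both integrals, ⟨r²⟩ = 15·a^2/2.
With a = 2.561, ⟨r^2⟩ = 49.190.

⟨r^2⟩ ≈ 49.19 Å^2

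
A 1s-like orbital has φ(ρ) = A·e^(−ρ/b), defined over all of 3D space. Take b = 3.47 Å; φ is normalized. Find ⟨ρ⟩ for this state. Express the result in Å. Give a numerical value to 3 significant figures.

The expectation value is the |φ|²-weighted average of ρ: ∫ ρ|φ|² 4πρ² dρ.
Recall ∫₀^∞ ρ^m e^(−ρ/β) dρ = m!·β^(m+1), the ratio of the moment integral to the normalization integral gives ⟨ρ⟩ = 3·b/2.
Putting b = 3.47 gives 5.205.

⟨ρ⟩ ≈ 5.21 Å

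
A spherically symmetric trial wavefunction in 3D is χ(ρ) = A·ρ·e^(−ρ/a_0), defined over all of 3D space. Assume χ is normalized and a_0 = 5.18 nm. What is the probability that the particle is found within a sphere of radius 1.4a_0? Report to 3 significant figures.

P ≈ 0.152

With dV = 4πρ²dρ, the probability is ∫|χ|² dV over ρ ≤ 1.4a_0.
The full normalization integral is A²·[3·π·a_0^5] = 1, fixing A².
Let u = ρ/a_0; then A², 4π and the length scale all cancel, so P = ∫_{0}^{1.4} u^4·e^(-2·u) du ÷ ∫_{0}^{∞} u^4·e^(-2·u) du.
Using ∫ u^4·e^(-2·u) du = -(u^4/2 + u^3 + 3·u^2/2 + 3·u/2 + 3/4)·e^(-2·u), the numerator is ≈ 0.11424 and the denominator is 3/4.
This evaluates to P = 0.1523.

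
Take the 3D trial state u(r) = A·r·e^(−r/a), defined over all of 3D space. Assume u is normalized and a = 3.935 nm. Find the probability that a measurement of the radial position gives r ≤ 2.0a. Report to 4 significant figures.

With dV = 4πr²dr, the probability is ∫|u|² dV over r ≤ 2.0a.
The full normalization integral is A²·[3·π·a^5] = 1, fixing A².
Substituting t = r/a, A², 4π and the length scale all cancel in the ratio: P = ∫_{0}^{2.0} t^4·e^(-2·t) dt / ∫_{0}^{∞} t^4·e^(-2·t) dt.
An antiderivative of t^4·e^(-2·t) is -(t^4/2 + t^3 + 3·t^2/2 + 3·t/2 + 3/4)·e^(-2·t); evaluating from 0 to 2.0 gives 3/4 - 103·e^(-4)/4, while the full integral is 3/4.
Taking the ratio yields P = 0.37116.

P ≈ 0.3712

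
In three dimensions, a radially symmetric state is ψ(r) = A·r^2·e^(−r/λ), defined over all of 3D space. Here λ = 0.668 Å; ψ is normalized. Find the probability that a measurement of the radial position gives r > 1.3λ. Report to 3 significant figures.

P ≈ 0.983

P = ∫ |ψ|² 4πr² dr over r > 1.3λ.
Normalization gives A² = 1/(45·π·λ^7/2).
Let u = r/λ; then A², 4π and the length scale all cancel, so P = ∫_{1.3}^{∞} u^6·e^(-2·u) du ÷ ∫_{0}^{∞} u^6·e^(-2·u) du.
With ∫ u^6·e^(-2·u) du = -(4·u^6 + 12·u^5 + 30·u^4 + 60·u^3 + 90·u^2 + 90·u + 45)·e^(-2·u)/8 + C, the region integral is ≈ 5.5284 and the full one is 45/8.
The region integral divided by the full integral gives P = 0.9828.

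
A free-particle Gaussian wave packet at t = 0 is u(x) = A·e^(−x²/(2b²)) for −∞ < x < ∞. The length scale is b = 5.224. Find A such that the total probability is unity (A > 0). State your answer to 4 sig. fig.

A ≈ 0.3286

We need A² ∫|f|² dx = 1, taking the integral from −∞ to ∞.
With u = A·e^(−x²/(2b²)), the integral evaluates to A²·[√(π)·b].
So A² = (√(π)·b)^(−1).
Substituting b = 5.224 gives A² = 0.10800, so A = 0.32863.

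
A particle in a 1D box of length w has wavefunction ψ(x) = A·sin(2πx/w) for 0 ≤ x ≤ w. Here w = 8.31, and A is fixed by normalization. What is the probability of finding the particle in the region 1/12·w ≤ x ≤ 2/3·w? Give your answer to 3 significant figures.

P = ∫_{1/12·w}^{2/3·w} |ψ(x)|² dx.
With A² fixed by ∫|ψ|² = 1, i.e. A² = (w/2)^(−1), substitute and integrate.
In terms of u = x/w (A² and the length scale cancel between numerator and denominator), P = [∫_{1/12}^{2/3} sin(2·π·u)^2 du] / [∫_{0}^{1} sin(2·π·u)^2 du].
Using ∫ sin(2·π·u)^2 du = u/2 - sin(4·π·u)/(8·π), the numerator is 7/24 and the denominator is 1/2.
The result is P = 7/12.

P ≈ 0.583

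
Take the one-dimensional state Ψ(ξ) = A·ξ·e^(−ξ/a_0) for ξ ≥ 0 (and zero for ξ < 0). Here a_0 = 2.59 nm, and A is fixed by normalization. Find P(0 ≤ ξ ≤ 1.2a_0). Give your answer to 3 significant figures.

P ≈ 0.430

The probability is P = ∫ |Ψ|² dξ over [0, 1.2a_0].
The normalization integral ∫|Ψ|²dξ over the whole domain equals a_0^3/4·A², and A² cancels in the ratio.
In terms of u = ξ/a_0 (A² and the length scale cancel between numerator and denominator), P = [∫_{0}^{1.2} u^2·e^(-2·u) du] / [∫_{0}^{∞} u^2·e^(-2·u) du].
With ∫ u^2·e^(-2·u) du = -(2·u^2 + 2·u + 1)·e^(-2·u)/4 + C, the region integral is 1/4 - 157·e^(-12/5)/100 and the full one is 1/4.
This works out to P = 0.4303.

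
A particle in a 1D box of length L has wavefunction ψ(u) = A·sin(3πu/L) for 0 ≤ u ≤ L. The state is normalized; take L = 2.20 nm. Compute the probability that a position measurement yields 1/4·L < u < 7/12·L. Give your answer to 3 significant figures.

P ≈ 0.333

The probability is P = ∫ |ψ|² du over [1/4·L, 7/12·L].
With A² fixed by ∫|ψ|² = 1, i.e. A² = (L/2)^(−1), substitute and integrate.
Let t = u/L; then A² and the length scale cancel, so P = ∫_{1/4}^{7/12} sin(3·π·t)^2 dt ÷ ∫_{0}^{1} sin(3·π·t)^2 dt.
An antiderivative of sin(3·π·t)^2 is t/2 - sin(6·π·t)/(12·π); evaluating from 1/4 to 7/12 gives 1/6, while the full integral is 1/2.
Evaluating gives P = 1/3.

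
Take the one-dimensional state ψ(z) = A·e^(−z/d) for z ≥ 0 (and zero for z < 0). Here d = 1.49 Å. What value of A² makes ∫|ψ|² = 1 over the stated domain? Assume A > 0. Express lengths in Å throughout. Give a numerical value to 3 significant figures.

Normalization requires ∫|ψ|² dz = 1, integrated from 0 to ∞.
Recall ∫₀^∞ z^m e^(−z/β) dz = m!·β^(m+1), the integral (without the A² prefactor) comes out to d/2.
Setting this equal to 1 gives A² = 1/(d/2).
Substituting d = 1.49 gives A² = 1.342, so A = 1.159.

A^2 ≈ 1.34 Å^(-1)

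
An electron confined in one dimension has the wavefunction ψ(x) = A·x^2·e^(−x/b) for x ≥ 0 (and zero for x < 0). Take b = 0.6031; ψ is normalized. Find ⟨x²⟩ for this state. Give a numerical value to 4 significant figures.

By definition ⟨x²⟩ = ∫ x^2 |ψ(x)|² dx.
Recall ∫₀^∞ x^m e^(−x/β) dx = m!·β^(m+1), since the A² factors cancel between numerator and denominator, ⟨x²⟩ = 15·b^2/2.
Putting b = 0.6031 gives 2.7280.

⟨x^2⟩ ≈ 2.728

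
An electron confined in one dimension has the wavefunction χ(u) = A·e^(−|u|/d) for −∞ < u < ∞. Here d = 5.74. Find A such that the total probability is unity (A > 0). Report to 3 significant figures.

Normalization requires ∫|χ|² du = 1, integrated from −∞ to ∞.
Carrying out the integral gives A² · d.
Setting this equal to 1 gives A² = 1/(d).
Plugging in d = 5.74 yields A = 0.4174.

A ≈ 0.417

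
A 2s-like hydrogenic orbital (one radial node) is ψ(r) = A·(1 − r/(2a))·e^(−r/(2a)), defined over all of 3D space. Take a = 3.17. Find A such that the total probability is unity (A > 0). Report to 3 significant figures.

The normalization condition is ∫|ψ|² 4πr² dr = 1 from 0 to ∞.
(Spherical symmetry: dV = 4πr² dr.)
With ∫₀^∞ r^4 e^(−αr) dr = 4!/α^5, the integral (without the A² prefactor) comes out to 8·π·a^3.
Setting this equal to 1 gives A² = 1/(8·π·a^3).
With a = 3.17: A² = 0.001249 and A = 0.03534.

A ≈ 0.0353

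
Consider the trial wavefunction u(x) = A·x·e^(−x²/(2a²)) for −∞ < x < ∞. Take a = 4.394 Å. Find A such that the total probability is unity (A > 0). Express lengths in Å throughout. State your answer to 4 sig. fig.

A ≈ 0.1153 Å^(-3/2)

The normalization condition is ∫|u|² dx = 1 from −∞ to ∞.
Differentiating ∫e^(−αx²) dx = √(π/α) under α to get the higher moments, ∫|u|² dx = A²·(√(π)·a^3/2).
Plugging in a = 4.394 yields A = 0.11533.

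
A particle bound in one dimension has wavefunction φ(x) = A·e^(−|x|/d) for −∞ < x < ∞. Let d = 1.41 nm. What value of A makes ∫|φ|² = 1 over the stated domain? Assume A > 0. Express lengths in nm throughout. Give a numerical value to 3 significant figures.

The normalization condition is ∫|φ|² dx = 1 from −∞ to ∞.
The integral (without the A² prefactor) comes out to d.
With d = 1.41: A² = 0.7092 and A = 0.8422.

A ≈ 0.842 nm^(-1/2)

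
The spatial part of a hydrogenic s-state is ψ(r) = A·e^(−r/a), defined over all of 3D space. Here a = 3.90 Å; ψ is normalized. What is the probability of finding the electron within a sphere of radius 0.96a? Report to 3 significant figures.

P ≈ 0.302

Integrate the radial probability density 4πr²|ψ|² over r ≤ 0.96a.
Normalization gives A² = 1/(π·a^3).
In terms of u = r/a (A², 4π and the length scale all cancel between numerator and denominator), P = [∫_{0}^{0.96} u^2·e^(-2·u) du] / [∫_{0}^{∞} u^2·e^(-2·u) du].
An antiderivative of u^2·e^(-2·u) is -(2·u^2 + 2·u + 1)·e^(-2·u)/4; evaluating from 0 to 0.96 gives 1/4 - 2977·e^(-48/25)/2500, while the full integral is 1/4.
This evaluates to P = 0.3017.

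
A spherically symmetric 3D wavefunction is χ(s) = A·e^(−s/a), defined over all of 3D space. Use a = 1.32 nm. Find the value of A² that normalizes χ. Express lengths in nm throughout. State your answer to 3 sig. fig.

The normalization condition is ∫|χ|² 4πs² ds = 1 from 0 to ∞.
(Spherical symmetry: dV = 4πs² ds.)
With ∫₀^∞ s^2 e^(−αs) ds = 2!/α^3, with χ = A·e^(−s/a), the integral evaluates to A²·[π·a^3].
Setting this equal to 1 gives A² = 1/(π·a^3).
With a = 1.32: A² = 0.1384 and A = 0.3720.

A^2 ≈ 0.138 nm^(-3)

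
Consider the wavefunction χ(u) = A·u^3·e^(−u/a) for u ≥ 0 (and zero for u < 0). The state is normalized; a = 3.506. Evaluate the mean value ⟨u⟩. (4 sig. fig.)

⟨u⟩ ≈ 12.27

⟨u⟩ = ∫ u |χ|² du over the full domain.
Using ∫₀^∞ uⁿ e^(−αu) du = n!/αⁿ⁺¹, evaluating both integrals, ⟨u⟩ = 7·a/2.
With a = 3.506, ⟨u⟩ = 12.271.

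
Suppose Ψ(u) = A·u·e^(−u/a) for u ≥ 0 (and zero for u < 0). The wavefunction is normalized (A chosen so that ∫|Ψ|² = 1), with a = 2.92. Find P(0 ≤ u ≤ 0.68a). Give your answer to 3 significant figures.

P = ∫_{0}^{0.68a} |Ψ(u)|² du.
With A² fixed by ∫|Ψ|² = 1, i.e. A² = (a^3/4)^(−1), substitute and integrate.
Substituting t = u/a, A² and the length scale cancel in the ratio: P = ∫_{0}^{0.68} t^2·e^(-2·t) dt / ∫_{0}^{∞} t^2·e^(-2·t) dt.
With ∫ t^2·e^(-2·t) dt = -(2·t^2 + 2·t + 1)·e^(-2·t)/4 + C, the region integral is 1/4 - 2053·e^(-34/25)/2500 and the full one is 1/4.
This works out to P = 0.1569.

P ≈ 0.157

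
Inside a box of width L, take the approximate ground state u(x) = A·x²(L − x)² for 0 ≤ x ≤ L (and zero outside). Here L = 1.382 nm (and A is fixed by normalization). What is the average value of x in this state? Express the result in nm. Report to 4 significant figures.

By definition ⟨x⟩ = ∫ x |u(x)|² dx.
Expanding the polynomial and integrating term by term, evaluating both integrals, ⟨x⟩ = L/2.
With L = 1.382, ⟨x⟩ = 0.69100.

⟨x⟩ ≈ 0.6910 nm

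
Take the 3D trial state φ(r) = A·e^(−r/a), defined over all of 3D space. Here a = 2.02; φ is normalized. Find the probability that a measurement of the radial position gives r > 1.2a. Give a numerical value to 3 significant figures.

With dV = 4πr²dr, the probability is ∫|φ|² dV over r > 1.2a.
A² is fixed by ∫₀^∞ 4πr²|φ|² dr = 1, i.e. A² = (π·a^3)^(−1).
Let u = r/a; then A², 4π and the length scale all cancel, so P = ∫_{1.2}^{∞} u^2·e^(-2·u) du ÷ ∫_{0}^{∞} u^2·e^(-2·u) du.
An antiderivative of u^2·e^(-2·u) is -(2·u^2 + 2·u + 1)·e^(-2·u)/4; evaluating from 1.2 to ∞ gives 157·e^(-12/5)/100, while the full integral is 1/4.
The region integral divided by the full integral gives P = 0.5697.

P ≈ 0.570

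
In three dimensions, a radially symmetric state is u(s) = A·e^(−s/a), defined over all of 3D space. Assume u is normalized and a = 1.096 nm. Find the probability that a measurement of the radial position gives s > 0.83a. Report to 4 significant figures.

P ≈ 0.7677

Integrate the radial probability density 4πs²|u|² over s > 0.83a.
Normalization gives A² = 1/(π·a^3).
Let t = s/a; then A², 4π and the length scale all cancel, so P = ∫_{0.83}^{∞} t^2·e^(-2·t) dt ÷ ∫_{0}^{∞} t^2·e^(-2·t) dt.
An antiderivative of t^2·e^(-2·t) is -(2·t^2 + 2·t + 1)·e^(-2·t)/4; evaluating from 0.83 to ∞ gives ≈ 0.191936, while the full integral is 1/4.
This evaluates to P = 0.76774.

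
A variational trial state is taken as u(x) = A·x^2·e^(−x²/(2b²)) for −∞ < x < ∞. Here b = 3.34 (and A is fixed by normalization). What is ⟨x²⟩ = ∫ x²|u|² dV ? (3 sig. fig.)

By definition ⟨x²⟩ = ∫ x^2 |u(x)|² dx.
Using the Gaussian integral ∫_{−∞}^{∞} e^(−αx²) dx = √(π/α), since the A² factors cancel between numerator and denominator, ⟨x²⟩ = 5·b^2/2.
Putting b = 3.34 gives 27.89.

⟨x^2⟩ ≈ 27.9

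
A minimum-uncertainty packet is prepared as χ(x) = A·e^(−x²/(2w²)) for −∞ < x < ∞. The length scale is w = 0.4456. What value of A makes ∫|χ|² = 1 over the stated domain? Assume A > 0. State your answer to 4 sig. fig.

A ≈ 1.125

Normalization requires ∫|χ|² dx = 1, integrated from −∞ to ∞.
With χ = A·e^(−x²/(2w²)), the integral evaluates to A²·[√(π)·w].
With w = 0.4456: A² = 1.2661 and A = 1.1252.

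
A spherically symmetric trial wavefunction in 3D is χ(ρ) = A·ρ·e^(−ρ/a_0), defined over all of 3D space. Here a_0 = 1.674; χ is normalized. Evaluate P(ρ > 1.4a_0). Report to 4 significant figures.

P = ∫ |χ|² 4πρ² dρ over ρ > 1.4a_0.
Normalization gives A² = 1/(3·π·a_0^5).
Substituting u = ρ/a_0, A², 4π and the length scale all cancel in the ratio: P = ∫_{1.4}^{∞} u^4·e^(-2·u) du / ∫_{0}^{∞} u^4·e^(-2·u) du.
An antiderivative of u^4·e^(-2·u) is -(u^4/2 + u^3 + 3·u^2/2 + 3·u/2 + 3/4)·e^(-2·u); evaluating from 1.4 to ∞ gives ≈ 0.635757, while the full integral is 3/4.
The region integral divided by the full integral gives P = 0.84768.

P ≈ 0.8477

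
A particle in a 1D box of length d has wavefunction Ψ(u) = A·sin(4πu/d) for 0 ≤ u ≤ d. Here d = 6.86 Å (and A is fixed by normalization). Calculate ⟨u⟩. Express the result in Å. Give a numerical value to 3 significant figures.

⟨u⟩ ≈ 3.43 Å

The expectation value is the |Ψ|²-weighted average of u: ∫ u|Ψ|² du.
The ratio of the moment integral to the normalization integral gives ⟨u⟩ = d/2.
With d = 6.86, ⟨u⟩ = 3.430.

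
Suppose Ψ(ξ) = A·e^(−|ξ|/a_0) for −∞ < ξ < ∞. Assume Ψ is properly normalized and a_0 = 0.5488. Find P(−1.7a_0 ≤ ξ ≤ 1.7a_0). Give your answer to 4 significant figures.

P ≈ 0.9666

The probability is P = ∫ |Ψ|² dξ over [−1.7a_0, 1.7a_0].
Since A² = 1/(a_0), this is the region integral divided by the full normalization integral.
By symmetry take twice the ξ ≥ 0 contribution in numerator and denominator; the 2's cancel. In terms of u = ξ/a_0 (A² and the length scale cancel between numerator and denominator), P = [∫_{0}^{1.7} e^(-2·u) du] / [∫_{0}^{∞} e^(-2·u) du].
An antiderivative of e^(-2·u) is -e^(-2·u)/2; evaluating from 0 to 1.7 gives 1/2 - e^(-17/5)/2, while the full integral is 1/2.
Taking the ratio, P = 0.96663.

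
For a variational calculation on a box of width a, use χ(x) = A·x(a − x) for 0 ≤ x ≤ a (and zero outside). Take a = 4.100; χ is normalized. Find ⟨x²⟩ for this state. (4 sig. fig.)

⟨x^2⟩ ≈ 4.803

The expectation value is the |χ|²-weighted average of x^2: ∫ x^2|χ|² dx.
Since the A² factors cancel between numerator and denominator, ⟨x²⟩ = 2·a^2/7.
With a = 4.100, ⟨x^2⟩ = 4.8029.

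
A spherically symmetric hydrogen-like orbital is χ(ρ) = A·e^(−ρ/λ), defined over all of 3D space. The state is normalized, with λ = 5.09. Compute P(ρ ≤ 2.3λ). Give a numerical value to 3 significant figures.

P ≈ 0.837

With dV = 4πρ²dρ, the probability is ∫|χ|² dV over ρ ≤ 2.3λ.
Normalization gives A² = 1/(π·λ^3).
Substituting u = ρ/λ, A², 4π and the length scale all cancel in the ratio: P = ∫_{0}^{2.3} u^2·e^(-2·u) du / ∫_{0}^{∞} u^2·e^(-2·u) du.
Using ∫ u^2·e^(-2·u) du = -(2·u^2 + 2·u + 1)·e^(-2·u)/4, the numerator is 1/4 - 809·e^(-23/5)/200 and the denominator is 1/4.
The region integral divided by the full integral gives P = 0.8374.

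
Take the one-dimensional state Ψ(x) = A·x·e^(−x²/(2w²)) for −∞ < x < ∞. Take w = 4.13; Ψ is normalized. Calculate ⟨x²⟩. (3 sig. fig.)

⟨x^2⟩ ≈ 25.6

The expectation value is the |Ψ|²-weighted average of x^2: ∫ x^2|Ψ|² dx.
Differentiating ∫e^(−αx²) dx = √(π/α) under α to get the higher moments, since the A² factors cancel between numerator and denominator, ⟨x²⟩ = 3·w^2/2.
Putting w = 4.13 gives 25.59.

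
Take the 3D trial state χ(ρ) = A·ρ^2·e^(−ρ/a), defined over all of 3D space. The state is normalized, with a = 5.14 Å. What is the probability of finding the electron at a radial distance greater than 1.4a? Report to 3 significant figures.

With dV = 4πρ²dρ, the probability is ∫|χ|² dV over ρ > 1.4a.
Normalization gives A² = 1/(45·π·a^7/2).
In terms of u = ρ/a (A², 4π and the length scale all cancel between numerator and denominator), P = [∫_{1.4}^{∞} u^6·e^(-2·u) du] / [∫_{0}^{∞} u^6·e^(-2·u) du].
With ∫ u^6·e^(-2·u) du = -(4·u^6 + 12·u^5 + 30·u^4 + 60·u^3 + 90·u^2 + 90·u + 45)·e^(-2·u)/8 + C, the region integral is ≈ 5.4877 and the full one is 45/8.
This evaluates to P = 0.9756.

P ≈ 0.976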